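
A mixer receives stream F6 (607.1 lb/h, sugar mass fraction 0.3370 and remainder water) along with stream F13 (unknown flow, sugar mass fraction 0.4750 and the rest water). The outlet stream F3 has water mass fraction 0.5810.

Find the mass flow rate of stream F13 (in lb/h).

889 lb/h

Let F13 be the unknown flow. Total out = 607.1 + F13.
water balance: 402.51 + 0.525·F13 = 0.581·(607.1 + F13)
(0.525 − 0.581)·F13 = 0.581×607.1 − 402.51 = -49.782
F13 = -49.782 / -0.056 = 888.97 lb/h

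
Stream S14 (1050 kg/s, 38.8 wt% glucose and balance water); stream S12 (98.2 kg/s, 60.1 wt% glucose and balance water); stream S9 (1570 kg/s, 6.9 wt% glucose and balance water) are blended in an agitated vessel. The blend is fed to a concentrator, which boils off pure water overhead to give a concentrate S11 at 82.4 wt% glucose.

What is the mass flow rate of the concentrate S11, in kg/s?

glucose entering = 1050×0.388 + 98.2×0.601 + 1570×0.069 = 574.75 kg/s.
All glucose reports to S11, so S11 = 574.75/0.824 = 697.51 kg/s.

697.5 kg/s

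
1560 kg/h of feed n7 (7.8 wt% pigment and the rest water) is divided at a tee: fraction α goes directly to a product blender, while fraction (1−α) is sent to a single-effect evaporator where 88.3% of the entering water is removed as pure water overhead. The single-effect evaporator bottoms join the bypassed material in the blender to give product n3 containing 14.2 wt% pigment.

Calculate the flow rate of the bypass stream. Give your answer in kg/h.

All 1560×0.078 = 121.68 kg/h of pigment reaches n3, so n3 = 121.68/0.142 = 856.9 kg/h and vapour = 703.1 kg/h.
The evaporator receives (1−α)·1560 of feed at 0.922 water and removes 0.883 of that water:
0.883×0.922×(1−α)×1560 = 703.1
(1−α) = 703.1/1270 = 0.5536;  α = 0.4464.
Bypass flow = 0.4464×1560 = 696.38 kg/h.

696.4 kg/h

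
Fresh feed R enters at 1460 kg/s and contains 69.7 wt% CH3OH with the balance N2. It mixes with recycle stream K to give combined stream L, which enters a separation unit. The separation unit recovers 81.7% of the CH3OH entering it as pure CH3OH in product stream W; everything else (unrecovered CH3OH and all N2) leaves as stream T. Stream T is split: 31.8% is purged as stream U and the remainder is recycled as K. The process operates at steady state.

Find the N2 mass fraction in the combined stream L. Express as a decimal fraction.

N2 enters only via R and leaves only via the purge: 1460×0.303 = 0.318×(N2 in T), and the separation unit passes all N2, so N2 in L = N2 in T = 1391.1 kg/s.
CH3OH in L: m_A = 1460×0.697 + (1−0.318)·(1−0.817)·m_A, so m_A = 1017.6/0.8752 = 1162.7 kg/s.
L = 1162.7 + 1391.1 = 2553.9 kg/s.
N2 fraction in L = 1391.1/2553.9 = 0.545.

0.545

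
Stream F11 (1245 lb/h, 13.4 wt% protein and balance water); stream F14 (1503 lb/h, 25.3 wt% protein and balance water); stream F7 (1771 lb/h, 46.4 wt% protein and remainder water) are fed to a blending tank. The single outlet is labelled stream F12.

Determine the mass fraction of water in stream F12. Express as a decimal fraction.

0.697

Total flow out = 1245 + 1503 + 1771 = 4519 lb/h.
water in = 1245×0.866 + 1503×0.747 + 1771×0.536 = 3150.2 lb/h.
water mass fraction in F12 = 3150.2/4519 = 0.697.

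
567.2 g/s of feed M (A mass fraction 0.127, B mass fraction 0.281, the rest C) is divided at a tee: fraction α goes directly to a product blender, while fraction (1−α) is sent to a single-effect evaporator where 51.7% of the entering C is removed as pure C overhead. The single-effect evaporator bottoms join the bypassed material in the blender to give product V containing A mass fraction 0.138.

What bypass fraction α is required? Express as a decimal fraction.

0.740

All 567.2×0.127 = 72.034 g/s of A reaches V, so V = 72.034/0.138 = 521.99 g/s and vapour = 45.212 g/s.
The evaporator receives (1−α)·567.2 of feed at 0.592 C and removes 0.517 of that C:
0.517×0.592×(1−α)×567.2 = 45.212
(1−α) = 45.212/173.6 = 0.2604;  α = 0.7396.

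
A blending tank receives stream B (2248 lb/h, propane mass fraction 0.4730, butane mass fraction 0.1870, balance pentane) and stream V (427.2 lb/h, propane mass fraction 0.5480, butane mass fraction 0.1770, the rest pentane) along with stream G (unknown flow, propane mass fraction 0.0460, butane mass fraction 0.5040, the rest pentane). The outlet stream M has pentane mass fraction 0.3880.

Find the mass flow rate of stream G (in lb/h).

Let G be the unknown flow. Total out = 2675.2 + G.
pentane balance: 881.8 + 0.450·G = 0.388·(2675.2 + G)
(0.450 − 0.388)·G = 0.388×2675.2 − 881.8 = 156.18
G = 156.18 / 0.062 = 2519 lb/h

2519 lb/h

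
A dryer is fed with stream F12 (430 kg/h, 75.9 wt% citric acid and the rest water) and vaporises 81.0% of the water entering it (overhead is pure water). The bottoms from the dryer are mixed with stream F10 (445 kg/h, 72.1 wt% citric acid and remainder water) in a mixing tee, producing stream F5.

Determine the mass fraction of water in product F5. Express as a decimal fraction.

0.1818

Vapour removed = 0.810×0.241×430 = 83.94 kg/h; concentrate = 346.06 kg/h.
water reaching the mixer = 19.69 (from concentrate) + 445×0.279 = 143.84 kg/h.
Product flow = 346.06 + 445 = 791.06 kg/h; water fraction = 0.1818.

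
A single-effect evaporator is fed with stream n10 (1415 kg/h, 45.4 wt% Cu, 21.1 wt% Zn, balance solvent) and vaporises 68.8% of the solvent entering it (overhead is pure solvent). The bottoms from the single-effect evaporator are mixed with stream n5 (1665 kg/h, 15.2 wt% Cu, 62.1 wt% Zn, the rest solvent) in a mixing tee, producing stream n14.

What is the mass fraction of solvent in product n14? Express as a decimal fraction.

0.191

Vapour removed = 0.688×0.335×1415 = 326.13 kg/h; concentrate = 1088.9 kg/h.
solvent reaching the mixer = 147.9 (from concentrate) + 1665×0.227 = 525.85 kg/h.
Product flow = 1088.9 + 1665 = 2753.9 kg/h; solvent fraction = 0.191.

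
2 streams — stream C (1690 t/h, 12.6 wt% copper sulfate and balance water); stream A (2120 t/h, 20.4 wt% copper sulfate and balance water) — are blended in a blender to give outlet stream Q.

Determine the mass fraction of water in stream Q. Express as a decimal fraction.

0.8306

Total flow out = 1690 + 2120 = 3810 t/h.
water in = 1690×0.874 + 2120×0.796 = 3164.6 t/h.
water mass fraction in Q = 3164.6/3810 = 0.8306.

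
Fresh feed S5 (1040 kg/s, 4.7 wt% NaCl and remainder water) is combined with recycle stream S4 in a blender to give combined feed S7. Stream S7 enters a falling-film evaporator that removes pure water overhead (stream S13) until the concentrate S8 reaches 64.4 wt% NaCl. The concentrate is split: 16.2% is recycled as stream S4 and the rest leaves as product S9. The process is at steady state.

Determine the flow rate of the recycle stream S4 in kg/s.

14.67 kg/s

Overall NaCl balance (none leaves overhead): NaCl in fresh feed = NaCl in product, i.e. 1040×0.047 = (1−0.162)·S8·0.644.
S8 = 48.88/(0.644×0.838) = 90.574 kg/s.
Recycle S4 = 0.162×90.574 = 14.673 kg/s.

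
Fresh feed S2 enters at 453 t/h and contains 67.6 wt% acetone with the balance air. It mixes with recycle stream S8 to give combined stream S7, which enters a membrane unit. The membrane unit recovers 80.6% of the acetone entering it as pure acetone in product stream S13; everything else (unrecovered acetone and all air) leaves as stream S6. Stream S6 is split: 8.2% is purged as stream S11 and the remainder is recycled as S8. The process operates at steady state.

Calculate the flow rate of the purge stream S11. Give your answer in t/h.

152.7 t/h

air enters only via S2 and leaves only via the purge: 453×0.324 = 0.082×(air in S6), and the membrane unit passes all air, so air in S7 = air in S6 = 1789.9 t/h.
acetone in S7: m_A = 453×0.676 + (1−0.082)·(1−0.806)·m_A, so m_A = 306.23/0.8219 = 372.58 t/h.
S6 = (1−0.806)×372.58 + 1789.9 = 1862.2 t/h.
Purge S11 = 0.082×1862.2 = 152.7 t/h.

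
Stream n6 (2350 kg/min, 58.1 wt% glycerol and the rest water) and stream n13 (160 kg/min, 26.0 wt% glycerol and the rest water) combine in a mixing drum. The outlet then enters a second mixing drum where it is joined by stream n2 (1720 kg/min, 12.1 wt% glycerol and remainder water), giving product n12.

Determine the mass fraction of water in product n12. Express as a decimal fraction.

Overall, product flow = 4230 kg/min.
water in = 2350×0.419 + 160×0.740 + 1720×0.879 = 2614.9 kg/min.
water fraction in n12 = 0.618.

0.618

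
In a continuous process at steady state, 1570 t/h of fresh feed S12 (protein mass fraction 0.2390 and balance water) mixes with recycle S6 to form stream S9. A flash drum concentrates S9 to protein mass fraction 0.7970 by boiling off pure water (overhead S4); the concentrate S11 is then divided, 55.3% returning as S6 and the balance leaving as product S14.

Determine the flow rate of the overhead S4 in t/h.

Overall protein balance (none leaves overhead): protein in fresh feed = protein in product, i.e. 1570×0.239 = (1−0.553)·S11·0.797.
S11 = 375.23/(0.797×0.447) = 1053.3 t/h.
Recycle S6 = 0.553×1053.3 = 582.45 t/h.
Combined feed S9 = 1570 + 582.45 = 2152.4 t/h.
Overhead S4 = S9 − S11 = 2152.4 − 1053.3 = 1099.2 t/h.

1099 t/h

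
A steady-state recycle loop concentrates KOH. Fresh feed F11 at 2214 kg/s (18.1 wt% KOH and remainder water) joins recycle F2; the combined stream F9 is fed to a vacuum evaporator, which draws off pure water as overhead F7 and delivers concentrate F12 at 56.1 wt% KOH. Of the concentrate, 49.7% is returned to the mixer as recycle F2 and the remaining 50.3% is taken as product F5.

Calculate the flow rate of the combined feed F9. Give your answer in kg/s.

2920 kg/s

Overall KOH balance (none leaves overhead): KOH in fresh feed = KOH in product, i.e. 2214×0.181 = (1−0.497)·F12·0.561.
F12 = 400.73/(0.561×0.503) = 1420.1 kg/s.
Recycle F2 = 0.497×1420.1 = 705.8 kg/s.
Combined feed F9 = 2214 + 705.8 = 2919.8 kg/s.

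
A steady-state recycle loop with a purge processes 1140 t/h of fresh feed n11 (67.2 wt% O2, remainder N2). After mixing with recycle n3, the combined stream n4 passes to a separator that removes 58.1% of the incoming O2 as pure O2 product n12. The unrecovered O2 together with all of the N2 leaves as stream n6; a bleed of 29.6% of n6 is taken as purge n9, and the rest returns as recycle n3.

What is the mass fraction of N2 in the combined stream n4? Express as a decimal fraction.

0.538

N2 enters only via n11 and leaves only via the purge: 1140×0.328 = 0.296×(N2 in n6), and the separator passes all N2, so N2 in n4 = N2 in n6 = 1263.2 t/h.
O2 in n4: m_A = 1140×0.672 + (1−0.296)·(1−0.581)·m_A, so m_A = 766.08/0.7050 = 1086.6 t/h.
n4 = 1086.6 + 1263.2 = 2349.8 t/h.
N2 fraction in n4 = 1263.2/2349.8 = 0.538.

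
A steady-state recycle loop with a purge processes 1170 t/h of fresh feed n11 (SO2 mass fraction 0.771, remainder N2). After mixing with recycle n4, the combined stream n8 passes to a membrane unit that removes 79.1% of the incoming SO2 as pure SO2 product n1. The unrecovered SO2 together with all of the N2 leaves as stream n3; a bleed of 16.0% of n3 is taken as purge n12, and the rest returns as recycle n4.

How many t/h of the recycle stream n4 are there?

N2 enters only via n11 and leaves only via the purge: 1170×0.229 = 0.160×(N2 in n3), and the membrane unit passes all N2, so N2 in n8 = N2 in n3 = 1674.6 t/h.
SO2 in n8: m_A = 1170×0.771 + (1−0.160)·(1−0.791)·m_A, so m_A = 902.07/0.8244 = 1094.2 t/h.
n3 = (1−0.791)×1094.2 + 1674.6 = 1903.2 t/h.
Recycle n4 = (1−0.160)×1903.2 = 1598.7 t/h.

1599 t/h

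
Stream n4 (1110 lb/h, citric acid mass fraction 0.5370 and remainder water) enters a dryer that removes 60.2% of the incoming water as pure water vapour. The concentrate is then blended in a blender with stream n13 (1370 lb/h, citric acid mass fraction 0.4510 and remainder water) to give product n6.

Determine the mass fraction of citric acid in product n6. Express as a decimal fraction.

Vapour removed = 0.602×0.463×1110 = 309.39 lb/h; concentrate = 800.61 lb/h.
citric acid reaching the mixer = 596.07 (from concentrate) + 1370×0.451 = 1213.9 lb/h.
Product flow = 800.61 + 1370 = 2170.6 lb/h; citric acid fraction = 0.5593.

0.5593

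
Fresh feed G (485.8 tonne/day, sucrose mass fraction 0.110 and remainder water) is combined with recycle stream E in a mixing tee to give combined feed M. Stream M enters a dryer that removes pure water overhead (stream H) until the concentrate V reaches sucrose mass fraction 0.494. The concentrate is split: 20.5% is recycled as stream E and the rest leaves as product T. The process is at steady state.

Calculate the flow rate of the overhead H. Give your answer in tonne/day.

Overall sucrose balance (none leaves overhead): sucrose in fresh feed = sucrose in product, i.e. 485.8×0.110 = (1−0.205)·V·0.494.
V = 53.438/(0.494×0.795) = 136.07 tonne/day.
Recycle E = 0.205×136.07 = 27.894 tonne/day.
Combined feed M = 485.8 + 27.894 = 513.69 tonne/day.
Overhead H = M − V = 513.69 − 136.07 = 377.63 tonne/day.

377.6 tonne/day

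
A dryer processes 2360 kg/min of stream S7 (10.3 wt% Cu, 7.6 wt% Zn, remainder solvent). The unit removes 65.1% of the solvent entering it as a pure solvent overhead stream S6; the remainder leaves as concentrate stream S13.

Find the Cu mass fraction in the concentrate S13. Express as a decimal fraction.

Cu is not removed: 2360×0.103 = 243.08 kg/min of Cu enters S13.
solvent entering = 2360×0.821 = 1937.6 kg/min; overhead removed = 0.651×1937.6 = 1261.4 kg/min.
Concentrate = 2360 − 1261.4 = 1098.6 kg/min.
Mass fraction = 243.08/1098.6 = 0.221.

0.221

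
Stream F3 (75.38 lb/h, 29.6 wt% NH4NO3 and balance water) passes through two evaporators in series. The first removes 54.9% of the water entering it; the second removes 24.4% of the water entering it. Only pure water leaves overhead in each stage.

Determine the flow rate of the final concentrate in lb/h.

40.41 lb/h

water in feed = 75.38×0.704 = 53.068 lb/h.
After stage 1: water left = (1−0.549)×53.068 = 23.933; stream total = 46.246 lb/h.
After stage 2: water left = (1−0.244)×23.933 = 18.094; final concentrate = 40.406 lb/h.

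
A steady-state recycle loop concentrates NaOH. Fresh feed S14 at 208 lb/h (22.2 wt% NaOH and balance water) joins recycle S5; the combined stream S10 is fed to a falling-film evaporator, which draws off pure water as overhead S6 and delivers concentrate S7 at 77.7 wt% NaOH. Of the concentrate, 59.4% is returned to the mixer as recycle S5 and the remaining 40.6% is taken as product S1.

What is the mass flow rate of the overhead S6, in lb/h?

148.6 lb/h

Overall NaOH balance (none leaves overhead): NaOH in fresh feed = NaOH in product, i.e. 208×0.222 = (1−0.594)·S7·0.777.
S7 = 46.176/(0.777×0.406) = 146.38 lb/h.
Recycle S5 = 0.594×146.38 = 86.947 lb/h.
Combined feed S10 = 208 + 86.947 = 294.95 lb/h.
Overhead S6 = S10 − S7 = 294.95 − 146.38 = 148.57 lb/h.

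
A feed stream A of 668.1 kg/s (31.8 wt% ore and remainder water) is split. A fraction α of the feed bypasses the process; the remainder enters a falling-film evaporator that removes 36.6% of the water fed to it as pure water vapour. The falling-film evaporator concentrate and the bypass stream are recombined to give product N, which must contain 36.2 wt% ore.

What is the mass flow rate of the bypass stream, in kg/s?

342.8 kg/s

All 668.1×0.318 = 212.46 kg/s of ore reaches N, so N = 212.46/0.362 = 586.89 kg/s and vapour = 81.206 kg/s.
The evaporator receives (1−α)·668.1 of feed at 0.682 water and removes 0.366 of that water:
0.366×0.682×(1−α)×668.1 = 81.206
(1−α) = 81.206/166.77 = 0.4869;  α = 0.5131.
Bypass flow = 0.5131×668.1 = 342.77 kg/s.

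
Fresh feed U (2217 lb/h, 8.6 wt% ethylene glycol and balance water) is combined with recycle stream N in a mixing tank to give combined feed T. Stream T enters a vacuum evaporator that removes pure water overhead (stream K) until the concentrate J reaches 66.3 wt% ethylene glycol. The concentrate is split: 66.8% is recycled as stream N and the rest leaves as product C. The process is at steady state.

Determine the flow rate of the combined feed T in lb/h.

Overall ethylene glycol balance (none leaves overhead): ethylene glycol in fresh feed = ethylene glycol in product, i.e. 2217×0.086 = (1−0.668)·J·0.663.
J = 190.66/(0.663×0.332) = 866.19 lb/h.
Recycle N = 0.668×866.19 = 578.61 lb/h.
Combined feed T = 2217 + 578.61 = 2795.6 lb/h.

2796 lb/h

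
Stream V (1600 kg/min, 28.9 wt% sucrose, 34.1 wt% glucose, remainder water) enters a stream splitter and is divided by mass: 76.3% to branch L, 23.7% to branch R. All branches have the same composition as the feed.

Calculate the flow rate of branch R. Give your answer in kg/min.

Branch R flow = 0.237×1600 = 379.2 kg/min.

379.2 kg/min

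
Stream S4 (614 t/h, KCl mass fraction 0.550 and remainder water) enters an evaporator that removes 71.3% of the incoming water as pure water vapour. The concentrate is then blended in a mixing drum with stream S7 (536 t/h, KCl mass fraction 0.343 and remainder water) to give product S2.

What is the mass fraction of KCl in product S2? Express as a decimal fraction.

0.547

Vapour removed = 0.713×0.450×614 = 197 t/h; concentrate = 417 t/h.
KCl reaching the mixer = 337.7 (from concentrate) + 536×0.343 = 521.55 t/h.
Product flow = 417 + 536 = 953 t/h; KCl fraction = 0.547.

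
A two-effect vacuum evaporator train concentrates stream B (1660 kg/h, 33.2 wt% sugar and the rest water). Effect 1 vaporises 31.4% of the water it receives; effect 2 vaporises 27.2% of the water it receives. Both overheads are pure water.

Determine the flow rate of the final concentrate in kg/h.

1105 kg/h

water in feed = 1660×0.668 = 1108.9 kg/h.
After stage 1: water left = (1−0.314)×1108.9 = 760.69; stream total = 1311.8 kg/h.
After stage 2: water left = (1−0.272)×760.69 = 553.78; final concentrate = 1104.9 kg/h.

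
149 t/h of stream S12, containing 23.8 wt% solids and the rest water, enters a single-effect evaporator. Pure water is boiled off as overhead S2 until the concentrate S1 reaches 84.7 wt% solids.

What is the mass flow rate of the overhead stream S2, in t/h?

107.1 t/h

solids is conserved: 149×0.238 = 35.462 t/h all reports to the concentrate.
Concentrate = 35.462/(target fraction) = 41.868 t/h.
Overhead = 149 − 41.868 = 107.13 t/h.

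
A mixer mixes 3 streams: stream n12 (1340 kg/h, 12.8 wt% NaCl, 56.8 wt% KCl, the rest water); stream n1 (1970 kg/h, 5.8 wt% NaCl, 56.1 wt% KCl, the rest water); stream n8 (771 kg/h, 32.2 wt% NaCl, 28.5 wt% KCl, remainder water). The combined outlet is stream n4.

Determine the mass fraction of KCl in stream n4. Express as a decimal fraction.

0.511

Total flow out = 1340 + 1970 + 771 = 4081 kg/h.
KCl in = 1340×0.568 + 1970×0.561 + 771×0.285 = 2086 kg/h.
KCl mass fraction in n4 = 2086/4081 = 0.511.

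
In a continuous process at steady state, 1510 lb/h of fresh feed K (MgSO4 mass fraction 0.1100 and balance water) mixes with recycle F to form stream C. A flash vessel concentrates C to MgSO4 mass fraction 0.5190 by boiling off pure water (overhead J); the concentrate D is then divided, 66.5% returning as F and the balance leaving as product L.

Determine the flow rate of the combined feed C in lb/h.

Overall MgSO4 balance (none leaves overhead): MgSO4 in fresh feed = MgSO4 in product, i.e. 1510×0.110 = (1−0.665)·D·0.519.
D = 166.1/(0.519×0.335) = 955.34 lb/h.
Recycle F = 0.665×955.34 = 635.3 lb/h.
Combined feed C = 1510 + 635.3 = 2145.3 lb/h.

2145 lb/h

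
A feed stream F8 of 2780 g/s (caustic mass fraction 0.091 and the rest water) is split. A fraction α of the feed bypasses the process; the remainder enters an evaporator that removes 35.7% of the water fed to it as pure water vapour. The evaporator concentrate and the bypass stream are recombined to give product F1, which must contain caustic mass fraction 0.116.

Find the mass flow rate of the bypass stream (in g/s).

All 2780×0.091 = 252.98 g/s of caustic reaches F1, so F1 = 252.98/0.116 = 2180.9 g/s and vapour = 599.14 g/s.
The evaporator receives (1−α)·2780 of feed at 0.909 water and removes 0.357 of that water:
0.357×0.909×(1−α)×2780 = 599.14
(1−α) = 599.14/902.15 = 0.6641;  α = 0.3359.
Bypass flow = 0.3359×2780 = 933.73 g/s.

933.7 g/s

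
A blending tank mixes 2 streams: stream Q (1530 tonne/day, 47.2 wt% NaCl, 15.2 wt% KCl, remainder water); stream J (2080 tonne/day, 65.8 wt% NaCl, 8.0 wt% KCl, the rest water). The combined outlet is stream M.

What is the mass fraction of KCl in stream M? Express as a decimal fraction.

Total flow out = 1530 + 2080 = 3610 tonne/day.
KCl in = 1530×0.152 + 2080×0.080 = 398.96 tonne/day.
KCl mass fraction in M = 398.96/3610 = 0.1105.

0.1105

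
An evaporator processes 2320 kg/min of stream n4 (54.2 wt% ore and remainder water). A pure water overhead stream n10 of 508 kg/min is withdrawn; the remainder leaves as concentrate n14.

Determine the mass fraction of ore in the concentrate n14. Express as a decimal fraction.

ore is not removed: 2320×0.542 = 1257.4 kg/min of ore enters n14.
Concentrate = 2320 − 508 = 1812 kg/min.
Mass fraction = 1257.4/1812 = 0.694.

0.694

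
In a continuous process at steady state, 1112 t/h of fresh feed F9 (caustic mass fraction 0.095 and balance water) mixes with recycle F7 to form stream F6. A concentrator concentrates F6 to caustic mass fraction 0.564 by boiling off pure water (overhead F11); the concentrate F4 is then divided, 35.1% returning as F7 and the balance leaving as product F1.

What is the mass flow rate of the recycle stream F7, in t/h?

Overall caustic balance (none leaves overhead): caustic in fresh feed = caustic in product, i.e. 1112×0.095 = (1−0.351)·F4·0.564.
F4 = 105.64/(0.564×0.649) = 288.61 t/h.
Recycle F7 = 0.351×288.61 = 101.3 t/h.

101.3 t/h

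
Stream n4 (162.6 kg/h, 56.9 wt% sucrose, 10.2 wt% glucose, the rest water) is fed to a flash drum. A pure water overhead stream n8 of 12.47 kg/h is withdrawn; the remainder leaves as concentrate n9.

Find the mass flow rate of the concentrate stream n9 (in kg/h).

150.1 kg/h

Concentrate = 162.6 − 12.47 = 150.13 kg/h.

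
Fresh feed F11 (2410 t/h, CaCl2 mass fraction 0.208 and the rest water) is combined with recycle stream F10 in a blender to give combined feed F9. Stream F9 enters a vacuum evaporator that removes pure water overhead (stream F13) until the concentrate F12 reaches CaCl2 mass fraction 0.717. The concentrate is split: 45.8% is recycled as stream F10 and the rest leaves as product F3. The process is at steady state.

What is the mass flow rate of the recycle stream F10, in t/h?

Overall CaCl2 balance (none leaves overhead): CaCl2 in fresh feed = CaCl2 in product, i.e. 2410×0.208 = (1−0.458)·F12·0.717.
F12 = 501.28/(0.717×0.542) = 1289.9 t/h.
Recycle F10 = 0.458×1289.9 = 590.78 t/h.

590.8 t/h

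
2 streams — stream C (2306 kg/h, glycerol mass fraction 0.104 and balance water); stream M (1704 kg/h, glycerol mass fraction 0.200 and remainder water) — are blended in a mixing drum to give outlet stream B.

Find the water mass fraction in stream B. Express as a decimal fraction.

0.855

Total flow out = 2306 + 1704 = 4010 kg/h.
water in = 2306×0.896 + 1704×0.800 = 3429.4 kg/h.
water mass fraction in B = 3429.4/4010 = 0.855.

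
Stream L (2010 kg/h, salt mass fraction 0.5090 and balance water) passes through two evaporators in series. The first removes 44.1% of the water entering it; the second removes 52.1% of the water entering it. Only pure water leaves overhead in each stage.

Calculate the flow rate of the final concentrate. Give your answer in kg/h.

1287 kg/h

water in feed = 2010×0.491 = 986.91 kg/h.
After stage 1: water left = (1−0.441)×986.91 = 551.68; stream total = 1574.8 kg/h.
After stage 2: water left = (1−0.521)×551.68 = 264.26; final concentrate = 1287.3 kg/h.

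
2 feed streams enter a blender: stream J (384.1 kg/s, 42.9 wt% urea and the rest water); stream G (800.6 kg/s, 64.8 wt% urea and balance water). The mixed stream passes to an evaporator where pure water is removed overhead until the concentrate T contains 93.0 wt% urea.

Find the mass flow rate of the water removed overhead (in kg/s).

449.7 kg/s

urea entering = 384.1×0.429 + 800.6×0.648 = 683.57 kg/s.
All urea reports to T, so T = 683.57/0.930 = 735.02 kg/s.
Total feed = 1184.7 kg/s; overhead = 1184.7 − 735.02 = 449.68 kg/s.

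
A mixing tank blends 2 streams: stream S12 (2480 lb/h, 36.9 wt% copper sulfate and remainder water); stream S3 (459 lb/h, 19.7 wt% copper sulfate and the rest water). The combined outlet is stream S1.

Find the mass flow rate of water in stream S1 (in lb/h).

1933 lb/h

water out = water in = 2480×0.631 + 459×0.803 = 1933.5 lb/h.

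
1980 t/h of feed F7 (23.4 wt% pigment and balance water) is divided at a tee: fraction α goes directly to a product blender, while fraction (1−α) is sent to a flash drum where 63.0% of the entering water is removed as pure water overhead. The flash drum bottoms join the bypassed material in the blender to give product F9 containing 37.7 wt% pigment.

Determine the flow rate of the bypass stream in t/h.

All 1980×0.234 = 463.32 t/h of pigment reaches F9, so F9 = 463.32/0.377 = 1229 t/h and vapour = 751.03 t/h.
The evaporator receives (1−α)·1980 of feed at 0.766 water and removes 0.630 of that water:
0.630×0.766×(1−α)×1980 = 751.03
(1−α) = 751.03/955.51 = 0.7860;  α = 0.2140.
Bypass flow = 0.2140×1980 = 423.71 t/h.

423.7 t/h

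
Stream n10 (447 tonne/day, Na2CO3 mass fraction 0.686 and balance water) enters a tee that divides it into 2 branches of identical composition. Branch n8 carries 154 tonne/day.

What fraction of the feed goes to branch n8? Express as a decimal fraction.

0.345

Fraction to n8 = 154/447 = 0.3445.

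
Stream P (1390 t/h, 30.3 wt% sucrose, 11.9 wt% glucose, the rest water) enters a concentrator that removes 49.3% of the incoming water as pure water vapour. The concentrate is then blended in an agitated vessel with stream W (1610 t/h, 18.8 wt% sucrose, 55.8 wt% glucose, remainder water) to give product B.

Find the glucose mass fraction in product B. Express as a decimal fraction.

Vapour removed = 0.493×0.578×1390 = 396.09 t/h; concentrate = 993.91 t/h.
glucose reaching the mixer = 165.41 (from concentrate) + 1610×0.558 = 1063.8 t/h.
Product flow = 993.91 + 1610 = 2603.9 t/h; glucose fraction = 0.409.

0.409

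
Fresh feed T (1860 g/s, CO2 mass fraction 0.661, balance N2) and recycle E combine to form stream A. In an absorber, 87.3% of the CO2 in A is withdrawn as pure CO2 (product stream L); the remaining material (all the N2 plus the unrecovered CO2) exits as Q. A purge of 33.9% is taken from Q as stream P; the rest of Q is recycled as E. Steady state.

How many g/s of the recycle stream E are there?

N2 enters only via T and leaves only via the purge: 1860×0.339 = 0.339×(N2 in Q), and the absorber passes all N2, so N2 in A = N2 in Q = 1860 g/s.
CO2 in A: m_A = 1860×0.661 + (1−0.339)·(1−0.873)·m_A, so m_A = 1229.5/0.9161 = 1342.1 g/s.
Q = (1−0.873)×1342.1 + 1860 = 2030.5 g/s.
Recycle E = (1−0.339)×2030.5 = 1342.1 g/s.

1342 g/s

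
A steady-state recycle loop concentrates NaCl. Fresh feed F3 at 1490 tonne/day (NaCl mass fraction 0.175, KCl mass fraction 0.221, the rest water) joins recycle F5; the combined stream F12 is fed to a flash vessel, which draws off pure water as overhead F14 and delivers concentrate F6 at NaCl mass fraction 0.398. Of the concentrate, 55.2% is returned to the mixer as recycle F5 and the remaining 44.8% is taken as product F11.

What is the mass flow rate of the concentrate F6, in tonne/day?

1462 tonne/day

Overall NaCl balance (none leaves overhead): NaCl in fresh feed = NaCl in product, i.e. 1490×0.175 = (1−0.552)·F6·0.398.
F6 = 260.75/(0.398×0.448) = 1462.4 tonne/day.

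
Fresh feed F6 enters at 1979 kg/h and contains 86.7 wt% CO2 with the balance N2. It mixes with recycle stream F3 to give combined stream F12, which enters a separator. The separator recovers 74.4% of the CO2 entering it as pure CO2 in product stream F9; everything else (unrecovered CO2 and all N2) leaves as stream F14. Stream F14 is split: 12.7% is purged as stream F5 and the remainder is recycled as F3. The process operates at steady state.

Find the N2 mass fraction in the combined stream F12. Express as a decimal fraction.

N2 enters only via F6 and leaves only via the purge: 1979×0.133 = 0.127×(N2 in F14), and the separator passes all N2, so N2 in F12 = N2 in F14 = 2072.5 kg/h.
CO2 in F12: m_A = 1979×0.867 + (1−0.127)·(1−0.744)·m_A, so m_A = 1715.8/0.7765 = 2209.6 kg/h.
F12 = 2209.6 + 2072.5 = 4282.1 kg/h.
N2 fraction in F12 = 2072.5/4282.1 = 0.4840.

0.4840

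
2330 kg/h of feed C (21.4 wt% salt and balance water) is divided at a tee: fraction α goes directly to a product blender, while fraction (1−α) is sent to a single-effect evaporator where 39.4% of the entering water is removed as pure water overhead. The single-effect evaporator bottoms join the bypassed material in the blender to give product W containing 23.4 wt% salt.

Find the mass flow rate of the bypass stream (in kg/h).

All 2330×0.214 = 498.62 kg/h of salt reaches W, so W = 498.62/0.234 = 2130.9 kg/h and vapour = 199.15 kg/h.
The evaporator receives (1−α)·2330 of feed at 0.786 water and removes 0.394 of that water:
0.394×0.786×(1−α)×2330 = 199.15
(1−α) = 199.15/721.56 = 0.2760;  α = 0.7240.
Bypass flow = 0.7240×2330 = 1686.9 kg/h.

1687 kg/h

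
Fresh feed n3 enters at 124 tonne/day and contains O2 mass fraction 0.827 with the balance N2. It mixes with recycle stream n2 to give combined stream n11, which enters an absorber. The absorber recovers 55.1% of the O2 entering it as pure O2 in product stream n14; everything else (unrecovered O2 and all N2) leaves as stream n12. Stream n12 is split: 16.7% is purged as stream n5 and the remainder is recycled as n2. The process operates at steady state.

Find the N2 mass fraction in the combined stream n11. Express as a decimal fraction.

N2 enters only via n3 and leaves only via the purge: 124×0.173 = 0.167×(N2 in n12), and the absorber passes all N2, so N2 in n11 = N2 in n12 = 128.46 tonne/day.
O2 in n11: m_A = 124×0.827 + (1−0.167)·(1−0.551)·m_A, so m_A = 102.55/0.6260 = 163.82 tonne/day.
n11 = 163.82 + 128.46 = 292.27 tonne/day.
N2 fraction in n11 = 128.46/292.27 = 0.440.

0.440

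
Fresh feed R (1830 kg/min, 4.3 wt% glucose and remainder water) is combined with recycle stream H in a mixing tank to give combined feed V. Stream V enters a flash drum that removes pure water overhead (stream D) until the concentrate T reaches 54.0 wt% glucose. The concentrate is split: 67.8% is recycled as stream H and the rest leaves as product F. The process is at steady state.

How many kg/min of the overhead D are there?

1684 kg/min

Overall glucose balance (none leaves overhead): glucose in fresh feed = glucose in product, i.e. 1830×0.043 = (1−0.678)·T·0.540.
T = 78.69/(0.540×0.322) = 452.55 kg/min.
Recycle H = 0.678×452.55 = 306.83 kg/min.
Combined feed V = 1830 + 306.83 = 2136.8 kg/min.
Overhead D = V − T = 2136.8 − 452.55 = 1684.3 kg/min.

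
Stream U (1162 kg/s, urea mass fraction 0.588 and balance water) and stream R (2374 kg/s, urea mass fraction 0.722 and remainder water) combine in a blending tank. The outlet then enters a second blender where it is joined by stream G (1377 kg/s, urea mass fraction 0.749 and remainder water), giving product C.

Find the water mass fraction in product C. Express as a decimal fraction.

0.302

Overall, product flow = 4913 kg/s.
water in = 1162×0.412 + 2374×0.278 + 1377×0.251 = 1484.3 kg/s.
water fraction in C = 0.302.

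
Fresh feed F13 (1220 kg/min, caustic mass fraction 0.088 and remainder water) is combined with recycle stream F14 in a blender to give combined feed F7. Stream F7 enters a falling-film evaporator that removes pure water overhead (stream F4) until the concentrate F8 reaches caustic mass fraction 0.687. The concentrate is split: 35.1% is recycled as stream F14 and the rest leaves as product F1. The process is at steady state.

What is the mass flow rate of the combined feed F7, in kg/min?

1305 kg/min

Overall caustic balance (none leaves overhead): caustic in fresh feed = caustic in product, i.e. 1220×0.088 = (1−0.351)·F8·0.687.
F8 = 107.36/(0.687×0.649) = 240.79 kg/min.
Recycle F14 = 0.351×240.79 = 84.518 kg/min.
Combined feed F7 = 1220 + 84.518 = 1304.5 kg/min.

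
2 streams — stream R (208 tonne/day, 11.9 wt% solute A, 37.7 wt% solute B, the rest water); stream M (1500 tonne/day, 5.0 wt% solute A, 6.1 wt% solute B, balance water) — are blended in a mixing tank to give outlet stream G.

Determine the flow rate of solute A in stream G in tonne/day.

99.75 tonne/day

solute A out = solute A in = 208×0.119 + 1500×0.050 = 99.752 tonne/day.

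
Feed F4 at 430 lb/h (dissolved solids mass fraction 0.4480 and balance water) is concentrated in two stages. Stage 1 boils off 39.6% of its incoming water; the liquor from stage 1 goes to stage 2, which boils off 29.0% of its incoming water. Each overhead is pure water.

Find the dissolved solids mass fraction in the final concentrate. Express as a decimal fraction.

0.6543

water in feed = 430×0.552 = 237.36 lb/h.
After stage 1: water left = (1−0.396)×237.36 = 143.37; stream total = 336.01 lb/h.
After stage 2: water left = (1−0.290)×143.37 = 101.79; final concentrate = 294.43 lb/h.
dissolved solids fraction = 192.64/294.43 = 0.6543.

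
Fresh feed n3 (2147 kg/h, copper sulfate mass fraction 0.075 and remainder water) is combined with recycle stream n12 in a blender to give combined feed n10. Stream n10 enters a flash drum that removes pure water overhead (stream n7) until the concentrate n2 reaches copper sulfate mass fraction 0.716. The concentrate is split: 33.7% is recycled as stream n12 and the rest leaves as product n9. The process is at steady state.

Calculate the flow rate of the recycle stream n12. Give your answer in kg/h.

Overall copper sulfate balance (none leaves overhead): copper sulfate in fresh feed = copper sulfate in product, i.e. 2147×0.075 = (1−0.337)·n2·0.716.
n2 = 161.03/(0.716×0.663) = 339.21 kg/h.
Recycle n12 = 0.337×339.21 = 114.31 kg/h.

114.3 kg/h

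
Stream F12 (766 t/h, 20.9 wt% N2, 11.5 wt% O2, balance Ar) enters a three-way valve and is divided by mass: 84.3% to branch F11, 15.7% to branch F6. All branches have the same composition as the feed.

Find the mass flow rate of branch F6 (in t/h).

120.3 t/h

Branch F6 flow = 0.157×766 = 120.26 t/h.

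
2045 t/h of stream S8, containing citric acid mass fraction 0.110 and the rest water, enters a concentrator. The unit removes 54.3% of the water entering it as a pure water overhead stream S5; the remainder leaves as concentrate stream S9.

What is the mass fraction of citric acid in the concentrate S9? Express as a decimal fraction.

0.213

citric acid is not removed: 2045×0.110 = 224.95 t/h of citric acid enters S9.
water entering = 2045×0.890 = 1820 t/h; overhead removed = 0.543×1820 = 988.29 t/h.
Concentrate = 2045 − 988.29 = 1056.7 t/h.
Mass fraction = 224.95/1056.7 = 0.213.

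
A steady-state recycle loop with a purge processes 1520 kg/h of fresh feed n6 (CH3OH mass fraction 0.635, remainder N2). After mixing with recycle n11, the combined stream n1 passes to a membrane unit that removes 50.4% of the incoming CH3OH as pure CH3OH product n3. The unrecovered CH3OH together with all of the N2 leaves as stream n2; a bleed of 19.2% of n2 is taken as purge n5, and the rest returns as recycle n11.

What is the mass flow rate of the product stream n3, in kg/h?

811.8 kg/h

CH3OH in n1: m_A = 1520×0.635 + (1−0.192)·(1−0.504)·m_A, so m_A = 965.2/0.5992 = 1610.7 kg/h.
Product n3 = 0.504×1610.7 = 811.81 kg/h.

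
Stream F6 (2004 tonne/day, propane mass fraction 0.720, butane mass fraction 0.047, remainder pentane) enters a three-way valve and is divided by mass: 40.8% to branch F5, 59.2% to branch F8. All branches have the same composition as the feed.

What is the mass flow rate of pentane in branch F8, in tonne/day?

276.4 tonne/day

Branch F8 total = 0.592×2004 = 1186.4 tonne/day.
pentane in F8 = 0.233×1186.4 = 276.42 tonne/day.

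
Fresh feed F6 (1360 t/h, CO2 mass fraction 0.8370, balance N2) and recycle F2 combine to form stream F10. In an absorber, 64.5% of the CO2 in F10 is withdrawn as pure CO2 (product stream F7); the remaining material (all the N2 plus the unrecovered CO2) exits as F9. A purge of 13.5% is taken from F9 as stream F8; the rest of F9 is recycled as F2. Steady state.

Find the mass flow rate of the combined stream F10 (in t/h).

3285 t/h

N2 enters only via F6 and leaves only via the purge: 1360×0.163 = 0.135×(N2 in F9), and the absorber passes all N2, so N2 in F10 = N2 in F9 = 1642.1 t/h.
CO2 in F10: m_A = 1360×0.837 + (1−0.135)·(1−0.645)·m_A, so m_A = 1138.3/0.6929 = 1642.8 t/h.
F10 = 1642.8 + 1642.1 = 3284.8 t/h.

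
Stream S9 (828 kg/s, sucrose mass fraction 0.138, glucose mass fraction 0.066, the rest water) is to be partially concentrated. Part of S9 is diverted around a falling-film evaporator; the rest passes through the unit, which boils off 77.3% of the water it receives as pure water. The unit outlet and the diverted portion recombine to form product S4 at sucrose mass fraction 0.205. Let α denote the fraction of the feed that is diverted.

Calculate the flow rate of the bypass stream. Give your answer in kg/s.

All 828×0.138 = 114.26 kg/s of sucrose reaches S4, so S4 = 114.26/0.205 = 557.39 kg/s and vapour = 270.61 kg/s.
The evaporator receives (1−α)·828 of feed at 0.796 water and removes 0.773 of that water:
0.773×0.796×(1−α)×828 = 270.61
(1−α) = 270.61/509.48 = 0.5312;  α = 0.4688.
Bypass flow = 0.4688×828 = 388.2 kg/s.

388.2 kg/s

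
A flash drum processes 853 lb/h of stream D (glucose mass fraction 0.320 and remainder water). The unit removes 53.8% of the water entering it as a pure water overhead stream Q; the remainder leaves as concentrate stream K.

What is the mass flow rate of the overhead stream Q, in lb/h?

312.1 lb/h

water entering = 853×0.680 = 580.04 lb/h; overhead removed = 0.538×580.04 = 312.06 lb/h.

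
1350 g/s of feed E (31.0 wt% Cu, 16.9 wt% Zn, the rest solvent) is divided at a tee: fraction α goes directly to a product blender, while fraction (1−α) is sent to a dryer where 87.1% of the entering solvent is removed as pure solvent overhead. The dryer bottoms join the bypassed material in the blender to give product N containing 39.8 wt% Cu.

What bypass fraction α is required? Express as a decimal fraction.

0.513

All 1350×0.310 = 418.5 g/s of Cu reaches N, so N = 418.5/0.398 = 1051.5 g/s and vapour = 298.49 g/s.
The evaporator receives (1−α)·1350 of feed at 0.521 solvent and removes 0.871 of that solvent:
0.871×0.521×(1−α)×1350 = 298.49
(1−α) = 298.49/612.62 = 0.4872;  α = 0.5128.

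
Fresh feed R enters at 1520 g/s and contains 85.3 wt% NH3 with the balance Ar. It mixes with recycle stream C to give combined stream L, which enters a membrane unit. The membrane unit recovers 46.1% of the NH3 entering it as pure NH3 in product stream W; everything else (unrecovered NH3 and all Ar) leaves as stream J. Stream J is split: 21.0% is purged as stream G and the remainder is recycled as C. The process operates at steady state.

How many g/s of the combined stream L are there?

3322 g/s

Ar enters only via R and leaves only via the purge: 1520×0.147 = 0.210×(Ar in J), and the membrane unit passes all Ar, so Ar in L = Ar in J = 1064 g/s.
NH3 in L: m_A = 1520×0.853 + (1−0.210)·(1−0.461)·m_A, so m_A = 1296.6/0.5742 = 2258.1 g/s.
L = 2258.1 + 1064 = 3322.1 g/s.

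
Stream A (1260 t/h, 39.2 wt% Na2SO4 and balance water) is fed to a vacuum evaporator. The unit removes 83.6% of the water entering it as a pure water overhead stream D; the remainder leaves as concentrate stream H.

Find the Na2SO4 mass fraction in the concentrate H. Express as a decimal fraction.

0.797

Na2SO4 is not removed: 1260×0.392 = 493.92 t/h of Na2SO4 enters H.
water entering = 1260×0.608 = 766.08 t/h; overhead removed = 0.836×766.08 = 640.44 t/h.
Concentrate = 1260 − 640.44 = 619.56 t/h.
Mass fraction = 493.92/619.56 = 0.797.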